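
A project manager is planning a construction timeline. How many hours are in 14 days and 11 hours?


Days: 14
Extra hours: 11
Hours per day: 24
Days to hours: 14 x 24 = 336
Total: 336 + 11 = 347

347


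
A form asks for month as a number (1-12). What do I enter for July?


Calendar month order:
6. June
7. July <--
8. August
July is month number 7

7


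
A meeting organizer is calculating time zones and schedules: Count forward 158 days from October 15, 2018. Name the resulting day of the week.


Start: 2018-10-15 (Monday)
Step 1 - find target date: add 158 days
  2018-10-15 + 158 days = 2019-03-22
Step 2 - day of week:
  158 mod 7 = 4
  Monday + 4 days -> Friday
Result: Friday (2019-03-22)

Friday


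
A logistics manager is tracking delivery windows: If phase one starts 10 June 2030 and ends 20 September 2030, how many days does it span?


Start date: 2030-06-10
End date: 2030-09-20
Jun 2030: +21 days
Jul 2030: +31 days
Aug 2030: +31 days
Sep 2030: +19 days
Total: 102 days

102


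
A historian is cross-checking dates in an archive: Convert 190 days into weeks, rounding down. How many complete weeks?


Total days: 190
Days per week: 7
Division: 190 / 7 = 27 remainder 1
Complete weeks: 27
Remaining days: 1

27


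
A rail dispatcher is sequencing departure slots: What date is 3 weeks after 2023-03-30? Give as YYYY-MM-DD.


Start: 2023-03-30
Weeks to add: 3
Convert to days: 3 x 7 = 21 days
Add 21 days to 2023-03-30
Result: 2023-04-20

2023-04-20


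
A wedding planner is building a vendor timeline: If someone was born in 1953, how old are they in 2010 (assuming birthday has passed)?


Birth year: 1953
Current year: 2010
Age = current year - birth year
Age = 2010 - 1953 = 57

57


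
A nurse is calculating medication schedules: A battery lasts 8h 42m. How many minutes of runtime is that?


Hours: 8
Extra minutes: 42
Minutes per hour: 60
Hours to minutes: 8 x 60 = 480
Total: 480 + 42 = 522

522


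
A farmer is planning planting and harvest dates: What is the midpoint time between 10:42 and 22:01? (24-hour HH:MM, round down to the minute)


Start time: 10:42 = 642 minutes from midnight
End time: 22:01 = 1321 minutes from midnight
Sum: 642 + 1321 = 1963
Midpoint: 1963 / 2 = 981 minutes
Convert: 981 / 60 = 16 hours, 21 minutes
Result: 16:21

16:21


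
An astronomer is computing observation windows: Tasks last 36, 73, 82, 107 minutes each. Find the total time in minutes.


Durations: 36, 73, 82, 107
Running sum: 36
+ 73 = 109
+ 82 = 191
+ 107 = 298
Total duration: 298 minutes
That is 4 hours and 58 minutes

298


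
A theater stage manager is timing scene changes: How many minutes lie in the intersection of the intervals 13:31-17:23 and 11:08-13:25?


Interval A: [811, 1043] minutes from midnight
Interval B: [668, 805] minutes from midnight
Overlap start = max(811, 668) = 811
Overlap end = min(1043, 805) = 805
End <= start, so the intervals do not overlap: 0 minutes

0


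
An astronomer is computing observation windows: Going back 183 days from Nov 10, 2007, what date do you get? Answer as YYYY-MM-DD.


Start: 2007-11-10
Subtracting 183 days
Days already passed in November: 10
After going back through November: 173 more days to subtract
October 2007: 31 days, 142 remaining
September 2007: 30 days, 112 remaining
August 2007: 31 days, 81 remaining
July 2007: 31 days, 50 remaining
Result: 2007-05-11

2007-05-11


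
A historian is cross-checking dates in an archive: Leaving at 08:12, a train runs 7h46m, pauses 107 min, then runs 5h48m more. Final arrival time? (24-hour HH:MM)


Depart: 08:12
Leg 1: +466 min -> 15:58
Layover: +107 min -> 17:45
Leg 2: +348 min -> 23:33
Total travel: 921 minutes = 15h 21m
Arrival: 23:33

23:33


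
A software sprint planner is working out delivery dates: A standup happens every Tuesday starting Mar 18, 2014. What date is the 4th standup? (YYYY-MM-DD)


First occurrence: 2014-03-18 (occurrence 1)
Each occurrence is 7 days after the previous.
Occurrence 4 is 3 weeks after the first.
3 weeks = 21 days
2014-03-18 + 21 days = 2014-04-08

2014-04-08


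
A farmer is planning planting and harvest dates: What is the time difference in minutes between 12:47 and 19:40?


Start time: 12:47 = 767 minutes from midnight
End time: 19:40 = 1180 minutes from midnight
Difference: 1180 - 767 = 413 minutes
That is 6 hours and 53 minutes

413


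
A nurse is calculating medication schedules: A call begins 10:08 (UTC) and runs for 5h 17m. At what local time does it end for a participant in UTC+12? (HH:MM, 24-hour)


Start: 10:08 in UTC
Step 1 - add duration:
  minutes: 8 + 17 = 25
  hours: 10 + 5 + 0 = 15
  end in UTC: 15:25
Step 2 - convert UTC -> UTC+12:
  offset difference: 12 - (0) = 12 hours
  15 + (12) = 27 -> mod 24 = 3
Result: 03:25 in UTC+12

03:25


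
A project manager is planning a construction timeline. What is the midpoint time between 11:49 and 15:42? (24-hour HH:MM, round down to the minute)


Start time: 11:49 = 709 minutes from midnight
End time: 15:42 = 942 minutes from midnight
Sum: 709 + 942 = 1651
Midpoint: 1651 / 2 = 825 minutes
Convert: 825 / 60 = 13 hours, 45 minutes
Result: 13:45

13:45


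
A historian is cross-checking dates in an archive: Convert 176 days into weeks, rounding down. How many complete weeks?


Total days: 176
Days per week: 7
Division: 176 / 7 = 25 remainder 1
Complete weeks: 25
Remaining days: 1

25


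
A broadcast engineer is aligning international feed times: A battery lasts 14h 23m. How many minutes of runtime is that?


Hours: 14
Extra minutes: 23
Minutes per hour: 60
Hours to minutes: 14 x 60 = 840
Total: 840 + 23 = 863

863


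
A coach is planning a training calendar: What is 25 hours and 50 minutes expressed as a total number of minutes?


Hours: 25
Minutes: 50
Convert hours to minutes: 25 x 60 = 1500
Add remaining minutes: 1500 + 50 = 1550

1550


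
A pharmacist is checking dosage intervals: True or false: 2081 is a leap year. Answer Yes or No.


Year: 2081
Divisible by 4? 2081 / 4 = 520.25 -> No
Not divisible by 4, so NOT a leap year

No


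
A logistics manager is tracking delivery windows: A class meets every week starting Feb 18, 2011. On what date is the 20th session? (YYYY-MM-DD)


First occurrence: 2011-02-18 (occurrence 1)
Each occurrence is 7 days after the previous.
Occurrence 20 is 19 weeks after the first.
19 weeks = 133 days
2011-02-18 + 133 days = 2011-07-01

2011-07-01


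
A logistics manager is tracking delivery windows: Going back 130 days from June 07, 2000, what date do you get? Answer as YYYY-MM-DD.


Start: 2000-06-07
Subtracting 130 days
Days already passed in June: 7
After going back through June: 123 more days to subtract
May 2000: 31 days, 92 remaining
April 2000: 30 days, 62 remaining
March 2000: 31 days, 31 remaining
February 2000: 29 days, 2 remaining
Result: 2000-01-29

2000-01-29


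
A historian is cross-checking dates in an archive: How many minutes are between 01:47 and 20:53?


Start time: 01:47 = 107 minutes from midnight
End time: 20:53 = 1253 minutes from midnight
Difference: 1253 - 107 = 1146 minutes
That is 19 hours and 6 minutes

1146


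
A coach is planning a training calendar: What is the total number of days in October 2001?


Month: October
Year: 2001
October is a 31-day month
Total: 31 days

31


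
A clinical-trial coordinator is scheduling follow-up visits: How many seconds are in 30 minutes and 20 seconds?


Minutes: 30
Extra seconds: 20
Seconds per minute: 60
Minutes to seconds: 30 x 60 = 1800
Total: 1800 + 20 = 1820

1820


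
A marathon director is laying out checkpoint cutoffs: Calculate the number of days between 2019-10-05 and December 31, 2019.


Start: October 05, 2019
End: December 31, 2019
Days left in October: 26
November: 30
December: 31
Sum of remaining months: 61
Total: 26 + 61 = 87

87


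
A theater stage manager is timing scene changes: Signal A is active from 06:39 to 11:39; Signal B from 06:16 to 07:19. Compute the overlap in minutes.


Interval A: [399, 699] minutes from midnight
Interval B: [376, 439] minutes from midnight
Overlap start = max(399, 376) = 399
Overlap end = min(699, 439) = 439
Overlap = 439 - 399 = 40 minutes

40


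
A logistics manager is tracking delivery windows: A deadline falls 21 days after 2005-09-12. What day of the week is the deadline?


Start: 2005-09-12 (Monday)
Step 1 - find target date: add 21 days
  2005-09-12 + 21 days = 2005-10-03
Step 2 - day of week:
  21 mod 7 = 0
  Monday + 0 days -> Monday
Result: Monday (2005-10-03)

Monday


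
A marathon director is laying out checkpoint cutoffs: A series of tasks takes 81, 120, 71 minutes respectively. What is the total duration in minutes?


Durations: 81, 120, 71
Running sum: 81
+ 120 = 201
+ 71 = 272
Total duration: 272 minutes
That is 4 hours and 32 minutes

272


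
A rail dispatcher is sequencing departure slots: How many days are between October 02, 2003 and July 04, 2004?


Start date: 2003-10-02
End date: 2004-07-04
Oct 2003: +30 days
Nov 2003: +30 days
Dec 2003: +31 days
... (7 more months)
Total: 276 days

276


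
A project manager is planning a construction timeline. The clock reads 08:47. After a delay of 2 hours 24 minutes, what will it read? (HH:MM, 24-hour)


Start time: 08:47
Adding: 2 hours 24 minutes
Minutes: 47 + 24 = 71
Minute overflow: 71 >= 60, so carry 1 hour, minutes = 11
Hours: 8 + 2 + 1 = 11
Result: 11:11

11:11


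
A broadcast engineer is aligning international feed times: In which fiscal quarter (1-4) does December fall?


Month: December (month 12)
Q1: January-March (months 1-3)
Q2: April-June (months 4-6)
Q3: July-September (months 7-9)
Q4: October-December (months 10-12)
Month 12 falls in Q4

4


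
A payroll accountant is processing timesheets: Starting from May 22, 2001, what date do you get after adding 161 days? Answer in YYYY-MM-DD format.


Start: 2001-05-22
Adding 161 days
Days remaining in May: 9
After May: 152 days still to add
June 2001: 30 days, 122 remaining
July 2001: 31 days, 91 remaining
August 2001: 31 days, 60 remaining
September 2001: 30 days, 30 remaining
Result: 2001-10-30

2001-10-30


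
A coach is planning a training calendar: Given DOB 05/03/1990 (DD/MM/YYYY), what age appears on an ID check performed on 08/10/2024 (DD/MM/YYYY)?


Birth: 1990-03-05
Reference: 2024-10-08
Year difference: 2024 - 1990 = 34
Has birthday (03-05) occurred by 10-08? Yes
Age in full years: 34

34


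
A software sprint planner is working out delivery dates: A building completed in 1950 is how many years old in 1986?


Birth year: 1950
Current year: 1986
Age = current year - birth year
Age = 1986 - 1950 = 36

36


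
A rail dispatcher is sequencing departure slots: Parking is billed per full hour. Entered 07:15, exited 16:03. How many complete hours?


Start: 07:15
End: 16:03
Hour difference: 16 - 7 = 9 hours
Minute difference: 3 - 15 = -12 minutes
Total minutes: 528
Complete hours: 528 / 60 = 8 (remainder 48)

8


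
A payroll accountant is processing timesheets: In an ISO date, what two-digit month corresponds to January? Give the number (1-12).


Calendar month order:
1. January <--
2. February
January is month number 1

1


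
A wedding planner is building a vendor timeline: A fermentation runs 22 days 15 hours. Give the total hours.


Days: 22
Extra hours: 15
Hours per day: 24
Days to hours: 22 x 24 = 528
Total: 528 + 15 = 543

543


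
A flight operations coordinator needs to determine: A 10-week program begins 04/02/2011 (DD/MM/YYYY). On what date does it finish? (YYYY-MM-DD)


Start: 2011-02-04
Weeks to add: 10
Convert to days: 10 x 7 = 70 days
Add 70 days to 2011-02-04
Result: 2011-04-15

2011-04-15


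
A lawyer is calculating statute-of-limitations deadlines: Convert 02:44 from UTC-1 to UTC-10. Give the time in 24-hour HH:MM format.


Local time: 02:44 at UTC-1 (offset -1h)
Target zone: UTC-10 (offset -10h)
Difference: -10 - (-1) = -9 hours
Calculation: 2 + (-9) = -7
Wraparound: (-7) mod 24 = 17
Result: 17:44

17:44


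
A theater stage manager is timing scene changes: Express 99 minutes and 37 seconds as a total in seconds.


Minutes: 99
Seconds: 37
Convert minutes to seconds: 99 x 60 = 5940
Add remaining seconds: 5940 + 37 = 5977

5977


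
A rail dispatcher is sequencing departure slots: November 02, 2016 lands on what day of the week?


Date: 2016-11-02
January 1, 2016 is a Friday
Day of year: 307
Offset from Jan 1: 306 days
306 mod 7 = 5
Result: Wednesday

Wednesday


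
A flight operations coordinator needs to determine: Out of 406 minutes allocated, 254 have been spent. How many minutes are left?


Total budget: 406 minutes
Time used: 254 minutes
Remaining: 406 - 254 = 152 minutes
Percent used: 62.6%
Percent remaining: 37.4%

152


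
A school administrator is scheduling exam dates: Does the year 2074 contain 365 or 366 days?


Year: 2074
Check leap year rules:
Divisible by 4? No
2074 is not a leap year
Days: 365

365


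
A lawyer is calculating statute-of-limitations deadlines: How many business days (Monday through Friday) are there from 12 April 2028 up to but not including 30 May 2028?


Start: 2028-04-12 (Wednesday)
End (exclusive): 2028-05-30 (Tuesday)
Total calendar days: 48
Full weeks: 48 // 7 = 6 -> 30 weekdays
Remaining 6 days starting on Wednesday:
  Wed(w), Thu(w), Fri(w), Sat(-), Sun(-), Mon(w) -> 4 weekdays
Total business days: 30 + 4 = 34

34


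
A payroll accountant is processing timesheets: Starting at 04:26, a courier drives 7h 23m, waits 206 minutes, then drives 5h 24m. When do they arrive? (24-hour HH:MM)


Depart: 04:26
Leg 1: +443 min -> 11:49
Layover: +206 min -> 15:15
Leg 2: +324 min -> 20:39
Total travel: 973 minutes = 16h 13m
Arrival: 20:39

20:39


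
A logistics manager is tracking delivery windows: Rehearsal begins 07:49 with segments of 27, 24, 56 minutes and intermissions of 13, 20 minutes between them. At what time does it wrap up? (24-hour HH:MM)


Start: 07:49 = 469 min from midnight
  after task 1 (27 min): 08:16
  after break (13 min): 08:29
  after task 2 (24 min): 08:53
  after break (20 min): 09:13
  after task 3 (56 min): 10:09
Total elapsed: 140 minutes
End time: 10:09

10:09


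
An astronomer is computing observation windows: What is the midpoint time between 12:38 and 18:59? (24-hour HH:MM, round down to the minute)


Start time: 12:38 = 758 minutes from midnight
End time: 18:59 = 1139 minutes from midnight
Sum: 758 + 1139 = 1897
Midpoint: 1897 / 2 = 948 minutes
Convert: 948 / 60 = 15 hours, 48 minutes
Result: 15:48

15:48


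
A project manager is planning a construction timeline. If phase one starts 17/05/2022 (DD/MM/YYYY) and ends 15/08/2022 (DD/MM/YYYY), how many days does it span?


Start date: 2022-05-17
End date: 2022-08-15
May 2022: +15 days
Jun 2022: +30 days
Jul 2022: +31 days
Aug 2022: +14 days
Total: 90 days

90


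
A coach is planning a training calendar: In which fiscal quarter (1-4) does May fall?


Month: May (month 5)
Q1: January-March (months 1-3)
Q2: April-June (months 4-6)
Q3: July-September (months 7-9)
Q4: October-December (months 10-12)
Month 5 falls in Q2

2


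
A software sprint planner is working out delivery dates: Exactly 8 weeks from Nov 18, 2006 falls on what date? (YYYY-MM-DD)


Start: 2006-11-18
Weeks to add: 8
Convert to days: 8 x 7 = 56 days
Add 56 days to 2006-11-18
Result: 2007-01-13

2007-01-13


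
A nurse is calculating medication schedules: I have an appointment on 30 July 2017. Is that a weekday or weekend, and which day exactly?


Date: 2017-07-30
January 1, 2017 is a Sunday
Day of year: 211
Offset from Jan 1: 210 days
210 mod 7 = 0
Result: Sunday

Sunday


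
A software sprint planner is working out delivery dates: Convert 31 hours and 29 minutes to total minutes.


Hours: 31
Minutes: 29
Convert hours to minutes: 31 x 60 = 1860
Add remaining minutes: 1860 + 29 = 1889

1889


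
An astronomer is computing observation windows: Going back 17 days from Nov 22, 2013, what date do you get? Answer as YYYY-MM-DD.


Start: 2013-11-22
Subtracting 17 days
Days already passed in November: 22
Result: 2013-11-05

2013-11-05


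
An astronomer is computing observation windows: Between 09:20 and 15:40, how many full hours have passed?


Start: 09:20
End: 15:40
Hour difference: 15 - 9 = 6 hours
Minute difference: 40 - 20 = 20 minutes
Total minutes: 380
Complete hours: 380 / 60 = 6 (remainder 20)

6


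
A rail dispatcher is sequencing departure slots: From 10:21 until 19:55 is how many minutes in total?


Start time: 10:21 = 621 minutes from midnight
End time: 19:55 = 1195 minutes from midnight
Difference: 1195 - 621 = 574 minutes
That is 9 hours and 34 minutes

574


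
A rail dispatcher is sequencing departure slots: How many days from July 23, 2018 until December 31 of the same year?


Start: July 23, 2018
End: December 31, 2018
Days left in July: 8
August: 31
September: 30
October: 31
November: 30
... plus remaining months
Sum of remaining months: 153
Total: 8 + 153 = 161

161


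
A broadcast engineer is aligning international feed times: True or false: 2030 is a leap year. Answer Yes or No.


Year: 2030
Divisible by 4? 2030 / 4 = 507.5 -> No
Not divisible by 4, so NOT a leap year

No


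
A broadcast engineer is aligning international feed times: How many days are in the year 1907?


Year: 1907
Check leap year rules:
Divisible by 4? No
1907 is not a leap year
Days: 365

365


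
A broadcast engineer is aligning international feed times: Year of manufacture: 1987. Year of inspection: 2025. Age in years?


Birth year: 1987
Current year: 2025
Age = current year - birth year
Age = 2025 - 1987 = 38

38


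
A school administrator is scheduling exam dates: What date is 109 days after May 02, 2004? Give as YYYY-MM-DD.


Start: 2004-05-02
Adding 109 days
Days remaining in May: 29
After May: 80 days still to add
June 2004: 30 days, 50 remaining
July 2004: 31 days, 19 remaining
August 2004 has 31 days, need 19
Result: 2004-08-19

2004-08-19


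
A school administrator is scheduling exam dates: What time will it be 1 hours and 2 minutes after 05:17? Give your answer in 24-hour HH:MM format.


Start time: 05:17
Adding: 1 hours 2 minutes
Minutes: 17 + 2 = 19
Hours: 5 + 1 + 0 = 6
Result: 06:19

06:19


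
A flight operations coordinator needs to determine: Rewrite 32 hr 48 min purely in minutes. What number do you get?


Hours: 32
Extra minutes: 48
Minutes per hour: 60
Hours to minutes: 32 x 60 = 1920
Total: 1920 + 48 = 1968

1968


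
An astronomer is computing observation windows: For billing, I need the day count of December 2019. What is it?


Month: December
Year: 2019
December is a 31-day month
Total: 31 days

31


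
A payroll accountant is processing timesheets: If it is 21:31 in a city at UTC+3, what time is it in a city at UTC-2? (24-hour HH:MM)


Local time: 21:31 at UTC+3 (offset 3h)
Target zone: UTC-2 (offset -2h)
Difference: -2 - (3) = -5 hours
Calculation: 21 + (-5) = 16
Result: 16:31

16:31


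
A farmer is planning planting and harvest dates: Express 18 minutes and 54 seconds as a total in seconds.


Minutes: 18
Seconds: 54
Convert minutes to seconds: 18 x 60 = 1080
Add remaining seconds: 1080 + 54 = 1134

1134


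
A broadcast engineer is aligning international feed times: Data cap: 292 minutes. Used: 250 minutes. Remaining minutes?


Total budget: 292 minutes
Time used: 250 minutes
Remaining: 292 - 250 = 42 minutes
Percent used: 85.6%
Percent remaining: 14.4%

42


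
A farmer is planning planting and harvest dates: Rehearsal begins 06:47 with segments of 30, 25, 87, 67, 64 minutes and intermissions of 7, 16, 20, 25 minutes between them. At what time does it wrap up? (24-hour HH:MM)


Start: 06:47 = 407 min from midnight
  after task 1 (30 min): 07:17
  after break (7 min): 07:24
  after task 2 (25 min): 07:49
  after break (16 min): 08:05
  after task 3 (87 min): 09:32
  after break (20 min): 09:52
  after task 4 (67 min): 10:59
  after break (25 min): 11:24
  after task 5 (64 min): 12:28
Total elapsed: 341 minutes
End time: 12:28

12:28


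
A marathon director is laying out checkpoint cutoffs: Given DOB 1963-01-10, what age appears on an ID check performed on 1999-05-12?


Birth: 1963-01-10
Reference: 1999-05-12
Year difference: 1999 - 1963 = 36
Has birthday (01-10) occurred by 05-12? Yes
Age in full years: 36

36


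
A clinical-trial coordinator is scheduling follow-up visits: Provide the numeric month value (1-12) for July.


Calendar month order:
6. June
7. July <--
8. August
July is month number 7

7


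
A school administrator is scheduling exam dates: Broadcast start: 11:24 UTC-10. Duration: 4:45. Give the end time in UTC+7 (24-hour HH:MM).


Start: 11:24 in UTC-10
Step 1 - add duration:
  minutes: 24 + 45 = 69 (carry 1h)
  hours: 11 + 4 + 1 = 16
  end in UTC-10: 16:09
Step 2 - convert UTC-10 -> UTC+7:
  offset difference: 7 - (-10) = 17 hours
  16 + (17) = 33 -> mod 24 = 9
Result: 09:09 in UTC+7

09:09


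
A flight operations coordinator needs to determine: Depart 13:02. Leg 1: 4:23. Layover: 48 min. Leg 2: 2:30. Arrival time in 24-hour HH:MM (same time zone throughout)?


Depart: 13:02
Leg 1: +263 min -> 17:25
Layover: +48 min -> 18:13
Leg 2: +150 min -> 20:43
Total travel: 461 minutes = 7h 41m
Arrival: 20:43

20:43


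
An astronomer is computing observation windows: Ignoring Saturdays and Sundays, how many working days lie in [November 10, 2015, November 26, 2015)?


Start: 2015-11-10 (Tuesday)
End (exclusive): 2015-11-26 (Thursday)
Total calendar days: 16
Full weeks: 16 // 7 = 2 -> 10 weekdays
Remaining 2 days starting on Tuesday:
  Tue(w), Wed(w) -> 2 weekdays
Total business days: 10 + 2 = 12

12


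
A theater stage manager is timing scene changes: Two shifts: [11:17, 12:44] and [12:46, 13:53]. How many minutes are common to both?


Interval A: [677, 764] minutes from midnight
Interval B: [766, 833] minutes from midnight
Overlap start = max(677, 766) = 766
Overlap end = min(764, 833) = 764
End <= start, so the intervals do not overlap: 0 minutes

0


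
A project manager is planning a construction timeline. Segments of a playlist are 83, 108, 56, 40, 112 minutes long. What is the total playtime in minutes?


Durations: 83, 108, 56, 40, 112
Running sum: 83
+ 108 = 191
+ 56 = 247
+ 40 = 287
+ 112 = 399
Total duration: 399 minutes
That is 6 hours and 39 minutes

399


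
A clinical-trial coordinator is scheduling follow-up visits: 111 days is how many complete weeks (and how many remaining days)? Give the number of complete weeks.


Total days: 111
Days per week: 7
Division: 111 / 7 = 15 remainder 6
Complete weeks: 15
Remaining days: 6

15


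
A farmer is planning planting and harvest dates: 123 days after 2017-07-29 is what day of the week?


Start: 2017-07-29 (Saturday)
Step 1 - find target date: add 123 days
  2017-07-29 + 123 days = 2017-11-29
Step 2 - day of week:
  123 mod 7 = 4
  Saturday + 4 days -> Wednesday
Result: Wednesday (2017-11-29)

Wednesday


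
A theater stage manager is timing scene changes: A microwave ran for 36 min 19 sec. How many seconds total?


Minutes: 36
Extra seconds: 19
Seconds per minute: 60
Minutes to seconds: 36 x 60 = 2160
Total: 2160 + 19 = 2179

2179


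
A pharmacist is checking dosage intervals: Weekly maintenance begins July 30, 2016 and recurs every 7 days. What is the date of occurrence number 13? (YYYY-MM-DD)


First occurrence: 2016-07-30 (occurrence 1)
Each occurrence is 7 days after the previous.
Occurrence 13 is 12 weeks after the first.
12 weeks = 84 days
2016-07-30 + 84 days = 2016-10-22

2016-10-22


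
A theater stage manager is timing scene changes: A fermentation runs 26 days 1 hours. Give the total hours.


Days: 26
Extra hours: 1
Hours per day: 24
Days to hours: 26 x 24 = 624
Total: 624 + 1 = 625

625


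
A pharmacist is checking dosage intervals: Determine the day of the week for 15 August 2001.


Date: 2001-08-15
January 1, 2001 is a Monday
Day of year: 227
Offset from Jan 1: 226 days
226 mod 7 = 2
Result: Wednesday

Wednesday


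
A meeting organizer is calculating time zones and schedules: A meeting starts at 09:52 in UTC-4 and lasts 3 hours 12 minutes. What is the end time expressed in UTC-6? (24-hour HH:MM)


Start: 09:52 in UTC-4
Step 1 - add duration:
  minutes: 52 + 12 = 64 (carry 1h)
  hours: 9 + 3 + 1 = 13
  end in UTC-4: 13:04
Step 2 - convert UTC-4 -> UTC-6:
  offset difference: -6 - (-4) = -2 hours
  13 + (-2) = 11 -> mod 24 = 11
Result: 11:04 in UTC-6

11:04


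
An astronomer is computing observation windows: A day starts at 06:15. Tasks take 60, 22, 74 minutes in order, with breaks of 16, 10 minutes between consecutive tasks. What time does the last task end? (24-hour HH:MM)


Start: 06:15 = 375 min from midnight
  after task 1 (60 min): 07:15
  after break (16 min): 07:31
  after task 2 (22 min): 07:53
  after break (10 min): 08:03
  after task 3 (74 min): 09:17
Total elapsed: 182 minutes
End time: 09:17

09:17


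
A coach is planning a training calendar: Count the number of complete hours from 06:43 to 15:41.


Start: 06:43
End: 15:41
Hour difference: 15 - 6 = 9 hours
Minute difference: 41 - 43 = -2 minutes
Total minutes: 538
Complete hours: 538 / 60 = 8 (remainder 58)

8


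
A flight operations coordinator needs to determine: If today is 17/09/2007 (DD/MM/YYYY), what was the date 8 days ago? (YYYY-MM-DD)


Start: 2007-09-17
Subtracting 8 days
Days already passed in September: 17
Result: 2007-09-09

2007-09-09


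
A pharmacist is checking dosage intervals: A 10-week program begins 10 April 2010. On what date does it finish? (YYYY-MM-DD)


Start: 2010-04-10
Weeks to add: 10
Convert to days: 10 x 7 = 70 days
Add 70 days to 2010-04-10
Result: 2010-06-19

2010-06-19


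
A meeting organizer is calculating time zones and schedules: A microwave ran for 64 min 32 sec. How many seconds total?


Minutes: 64
Extra seconds: 32
Seconds per minute: 60
Minutes to seconds: 64 x 60 = 3840
Total: 3840 + 32 = 3872

3872


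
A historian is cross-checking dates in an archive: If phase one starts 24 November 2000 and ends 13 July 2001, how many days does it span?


Start date: 2000-11-24
End date: 2001-07-13
Nov 2000: +7 days
Dec 2000: +31 days
Jan 2001: +31 days
... (6 more months)
Total: 231 days

231


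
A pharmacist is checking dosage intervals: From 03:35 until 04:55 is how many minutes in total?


Start time: 03:35 = 215 minutes from midnight
End time: 04:55 = 295 minutes from midnight
Difference: 295 - 215 = 80 minutes
That is 1 hours and 20 minutes

80


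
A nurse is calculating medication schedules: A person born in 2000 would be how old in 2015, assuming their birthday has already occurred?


Birth year: 2000
Current year: 2015
Age = current year - birth year
Age = 2015 - 2000 = 15

15


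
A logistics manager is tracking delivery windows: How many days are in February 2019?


Month: February
Year: 2019
2019 is not a leap year
February has 28 days
Total: 28 days

28


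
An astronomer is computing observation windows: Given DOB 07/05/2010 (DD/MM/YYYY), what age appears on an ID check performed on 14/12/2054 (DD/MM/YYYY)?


Birth: 2010-05-07
Reference: 2054-12-14
Year difference: 2054 - 2010 = 44
Has birthday (05-07) occurred by 12-14? Yes
Age in full years: 44

44


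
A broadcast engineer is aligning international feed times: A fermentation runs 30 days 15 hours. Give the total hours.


Days: 30
Extra hours: 15
Hours per day: 24
Days to hours: 30 x 24 = 720
Total: 720 + 15 = 735

735


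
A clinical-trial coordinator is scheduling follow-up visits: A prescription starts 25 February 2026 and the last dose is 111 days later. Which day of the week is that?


Start: 2026-02-25 (Wednesday)
Step 1 - find target date: add 111 days
  2026-02-25 + 111 days = 2026-06-16
Step 2 - day of week:
  111 mod 7 = 6
  Wednesday + 6 days -> Tuesday
Result: Tuesday (2026-06-16)

Tuesday


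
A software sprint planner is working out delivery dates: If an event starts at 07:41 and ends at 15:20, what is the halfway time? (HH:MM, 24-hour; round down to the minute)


Start time: 07:41 = 461 minutes from midnight
End time: 15:20 = 920 minutes from midnight
Sum: 461 + 920 = 1381
Midpoint: 1381 / 2 = 690 minutes
Convert: 690 / 60 = 11 hours, 30 minutes
Result: 11:30

11:30


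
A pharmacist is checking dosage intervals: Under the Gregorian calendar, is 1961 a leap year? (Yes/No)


Year: 1961
Divisible by 4? 1961 / 4 = 490.25 -> No
Not divisible by 4, so NOT a leap year

No


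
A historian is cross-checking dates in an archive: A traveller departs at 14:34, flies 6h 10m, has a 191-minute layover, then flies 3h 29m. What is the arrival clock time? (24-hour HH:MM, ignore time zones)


Depart: 14:34
Leg 1: +370 min -> 20:44
Layover: +191 min -> 23:55
Leg 2: +209 min -> 03:24
Total travel: 770 minutes = 12h 50m
Arrival: 03:24

03:24


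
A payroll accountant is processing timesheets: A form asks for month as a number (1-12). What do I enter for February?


Calendar month order:
1. January
2. February <--
3. March
February is month number 2

2


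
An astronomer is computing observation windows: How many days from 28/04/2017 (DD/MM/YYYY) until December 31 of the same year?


Start: April 28, 2017
End: December 31, 2017
Days left in April: 2
May: 31
June: 30
July: 31
August: 31
... plus remaining months
Sum of remaining months: 245
Total: 2 + 245 = 247

247


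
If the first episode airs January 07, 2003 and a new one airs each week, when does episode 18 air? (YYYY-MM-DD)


First occurrence: 2003-01-07 (occurrence 1)
Each occurrence is 7 days after the previous.
Occurrence 18 is 17 weeks after the first.
17 weeks = 119 days
2003-01-07 + 119 days = 2003-05-06

2003-05-06


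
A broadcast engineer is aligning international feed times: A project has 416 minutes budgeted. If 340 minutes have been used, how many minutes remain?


Total budget: 416 minutes
Time used: 340 minutes
Remaining: 416 - 340 = 76 minutes
Percent used: 81.7%
Percent remaining: 18.3%

76


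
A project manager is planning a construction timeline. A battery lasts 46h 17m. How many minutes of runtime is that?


Hours: 46
Extra minutes: 17
Minutes per hour: 60
Hours to minutes: 46 x 60 = 2760
Total: 2760 + 17 = 2777

2777


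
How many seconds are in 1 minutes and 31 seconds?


Minutes: 1
Seconds: 31
Convert minutes to seconds: 1 x 60 = 60
Add remaining seconds: 60 + 31 = 91

91


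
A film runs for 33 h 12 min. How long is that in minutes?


Hours: 33
Minutes: 12
Convert hours to minutes: 33 x 60 = 1980
Add remaining minutes: 1980 + 12 = 1992

1992


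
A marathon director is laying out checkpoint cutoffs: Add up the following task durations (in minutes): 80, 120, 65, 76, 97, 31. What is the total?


Durations: 80, 120, 65, 76, 97, 31
Running sum: 80
+ 120 = 200
+ 65 = 265
+ 76 = 341
+ 97 = 438
+ 31 = 469
Total duration: 469 minutes
That is 7 hours and 49 minutes

469


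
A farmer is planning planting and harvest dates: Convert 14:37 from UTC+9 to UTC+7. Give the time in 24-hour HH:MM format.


Local time: 14:37 at UTC+9 (offset 9h)
Target zone: UTC+7 (offset 7h)
Difference: 7 - (9) = -2 hours
Calculation: 14 + (-2) = 12
Result: 12:37

12:37


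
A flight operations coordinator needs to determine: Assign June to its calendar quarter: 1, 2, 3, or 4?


Month: June (month 6)
Q1: January-March (months 1-3)
Q2: April-June (months 4-6)
Q3: July-September (months 7-9)
Q4: October-December (months 10-12)
Month 6 falls in Q2

2


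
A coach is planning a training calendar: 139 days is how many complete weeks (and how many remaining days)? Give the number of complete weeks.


Total days: 139
Days per week: 7
Division: 139 / 7 = 19 remainder 6
Complete weeks: 19
Remaining days: 6

19


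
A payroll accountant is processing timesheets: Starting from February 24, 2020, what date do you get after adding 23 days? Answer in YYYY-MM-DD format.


Start: 2020-02-24
Adding 23 days
Days remaining in February: 5
After February: 18 days still to add
March 2020 has 31 days, need 18
Result: 2020-03-18

2020-03-18


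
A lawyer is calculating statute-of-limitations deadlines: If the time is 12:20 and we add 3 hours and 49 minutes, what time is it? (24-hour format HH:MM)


Start time: 12:20
Adding: 3 hours 49 minutes
Minutes: 20 + 49 = 69
Minute overflow: 69 >= 60, so carry 1 hour, minutes = 9
Hours: 12 + 3 + 1 = 16
Result: 16:09

16:09


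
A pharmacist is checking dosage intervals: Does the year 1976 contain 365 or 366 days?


Year: 1976
Check leap year rules:
Divisible by 4? Yes
Divisible by 100? No
1976 is a leap year
Days: 366

366


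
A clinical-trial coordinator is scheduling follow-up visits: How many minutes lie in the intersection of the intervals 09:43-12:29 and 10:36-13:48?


Interval A: [583, 749] minutes from midnight
Interval B: [636, 828] minutes from midnight
Overlap start = max(583, 636) = 636
Overlap end = min(749, 828) = 749
Overlap = 749 - 636 = 113 minutes

113


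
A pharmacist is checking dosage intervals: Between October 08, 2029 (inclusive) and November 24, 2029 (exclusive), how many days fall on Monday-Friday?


Start: 2029-10-08 (Monday)
End (exclusive): 2029-11-24 (Saturday)
Total calendar days: 47
Full weeks: 47 // 7 = 6 -> 30 weekdays
Remaining 5 days starting on Monday:
  Mon(w), Tue(w), Wed(w), Thu(w), Fri(w) -> 5 weekdays
Total business days: 30 + 5 = 35

35


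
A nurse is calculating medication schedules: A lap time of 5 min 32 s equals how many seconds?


Minutes: 5
Seconds: 32
Convert minutes to seconds: 5 x 60 = 300
Add remaining seconds: 300 + 32 = 332

332


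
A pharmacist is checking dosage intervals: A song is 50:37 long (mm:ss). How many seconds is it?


Minutes: 50
Extra seconds: 37
Seconds per minute: 60
Minutes to seconds: 50 x 60 = 3000
Total: 3000 + 37 = 3037

3037


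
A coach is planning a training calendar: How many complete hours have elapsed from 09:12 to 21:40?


Start: 09:12
End: 21:40
Hour difference: 21 - 9 = 12 hours
Minute difference: 40 - 12 = 28 minutes
Total minutes: 748
Complete hours: 748 / 60 = 12 (remainder 28)

12


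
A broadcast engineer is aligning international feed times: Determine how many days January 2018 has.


Month: January
Year: 2018
January is a 31-day month
Total: 31 days

31


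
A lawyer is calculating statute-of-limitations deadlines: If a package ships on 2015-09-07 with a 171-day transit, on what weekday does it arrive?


Start: 2015-09-07 (Monday)
Step 1 - find target date: add 171 days
  2015-09-07 + 171 days = 2016-02-25
Step 2 - day of week:
  171 mod 7 = 3
  Monday + 3 days -> Thursday
Result: Thursday (2016-02-25)

Thursday


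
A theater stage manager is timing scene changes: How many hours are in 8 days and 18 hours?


Days: 8
Extra hours: 18
Hours per day: 24
Days to hours: 8 x 24 = 192
Total: 192 + 18 = 210

210


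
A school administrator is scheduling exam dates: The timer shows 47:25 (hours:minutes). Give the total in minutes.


Hours: 47
Minutes: 25
Convert hours to minutes: 47 x 60 = 2820
Add remaining minutes: 2820 + 25 = 2845

2845


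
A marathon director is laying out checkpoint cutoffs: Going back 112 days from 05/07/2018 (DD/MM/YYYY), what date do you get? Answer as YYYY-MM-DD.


Start: 2018-07-05
Subtracting 112 days
Days already passed in July: 5
After going back through July: 107 more days to subtract
June 2018: 30 days, 77 remaining
May 2018: 31 days, 46 remaining
April 2018: 30 days, 16 remaining
March 2018 has 31 days, need 16
Result: 2018-03-15

2018-03-15


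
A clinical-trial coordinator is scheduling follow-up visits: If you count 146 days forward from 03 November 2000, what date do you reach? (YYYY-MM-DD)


Start: 2000-11-03
Adding 146 days
Days remaining in November: 27
After November: 119 days still to add
December 2000: 31 days, 88 remaining
January 2001: 31 days, 57 remaining
February 2001: 28 days, 29 remaining
March 2001 has 31 days, need 29
Result: 2001-03-29

2001-03-29


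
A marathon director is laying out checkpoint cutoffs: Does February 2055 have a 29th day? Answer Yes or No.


Year: 2055
Divisible by 4? 2055 / 4 = 513.75 -> No
Not divisible by 4, so NOT a leap year

No


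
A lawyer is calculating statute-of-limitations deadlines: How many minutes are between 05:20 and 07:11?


Start time: 05:20 = 320 minutes from midnight
End time: 07:11 = 431 minutes from midnight
Difference: 431 - 320 = 111 minutes
That is 1 hours and 51 minutes

111


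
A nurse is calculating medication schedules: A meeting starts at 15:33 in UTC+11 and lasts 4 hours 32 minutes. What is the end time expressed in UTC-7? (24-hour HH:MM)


Start: 15:33 in UTC+11
Step 1 - add duration:
  minutes: 33 + 32 = 65 (carry 1h)
  hours: 15 + 4 + 1 = 20
  end in UTC+11: 20:05
Step 2 - convert UTC+11 -> UTC-7:
  offset difference: -7 - (11) = -18 hours
  20 + (-18) = 2 -> mod 24 = 2
Result: 02:05 in UTC-7

02:05


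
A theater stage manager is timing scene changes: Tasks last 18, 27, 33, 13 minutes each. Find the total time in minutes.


Durations: 18, 27, 33, 13
Running sum: 18
+ 27 = 45
+ 33 = 78
+ 13 = 91
Total duration: 91 minutes
That is 1 hours and 31 minutes

91


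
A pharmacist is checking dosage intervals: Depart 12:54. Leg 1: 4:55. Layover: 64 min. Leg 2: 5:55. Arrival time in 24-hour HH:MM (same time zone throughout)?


Depart: 12:54
Leg 1: +295 min -> 17:49
Layover: +64 min -> 18:53
Leg 2: +355 min -> 00:48
Total travel: 714 minutes = 11h 54m
Arrival: 00:48

00:48


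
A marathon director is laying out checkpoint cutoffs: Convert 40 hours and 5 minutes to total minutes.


Hours: 40
Extra minutes: 5
Minutes per hour: 60
Hours to minutes: 40 x 60 = 2400
Total: 2400 + 5 = 2405

2405


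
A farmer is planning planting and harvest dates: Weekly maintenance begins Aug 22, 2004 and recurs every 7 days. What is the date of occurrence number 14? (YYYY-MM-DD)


First occurrence: 2004-08-22 (occurrence 1)
Each occurrence is 7 days after the previous.
Occurrence 14 is 13 weeks after the first.
13 weeks = 91 days
2004-08-22 + 91 days = 2004-11-21

2004-11-21


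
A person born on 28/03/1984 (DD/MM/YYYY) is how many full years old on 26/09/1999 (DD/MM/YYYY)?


Birth: 1984-03-28
Reference: 1999-09-26
Year difference: 1999 - 1984 = 15
Has birthday (03-28) occurred by 09-26? Yes
Age in full years: 15

15


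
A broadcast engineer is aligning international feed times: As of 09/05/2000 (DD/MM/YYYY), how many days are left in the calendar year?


Start: May 09, 2000
End: December 31, 2000
Days left in May: 22
June: 30
July: 31
August: 31
September: 30
... plus remaining months
Sum of remaining months: 214
Total: 22 + 214 = 236

236


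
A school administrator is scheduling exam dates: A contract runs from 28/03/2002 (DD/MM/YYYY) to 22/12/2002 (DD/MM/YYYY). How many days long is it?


Start date: 2002-03-28
End date: 2002-12-22
Mar 2002: +4 days
Apr 2002: +30 days
May 2002: +31 days
... (7 more months)
Total: 269 days

269


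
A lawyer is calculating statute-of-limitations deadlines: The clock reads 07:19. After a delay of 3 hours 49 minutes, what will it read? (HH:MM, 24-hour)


Start time: 07:19
Adding: 3 hours 49 minutes
Minutes: 19 + 49 = 68
Minute overflow: 68 >= 60, so carry 1 hour, minutes = 8
Hours: 7 + 3 + 1 = 11
Result: 11:08

11:08


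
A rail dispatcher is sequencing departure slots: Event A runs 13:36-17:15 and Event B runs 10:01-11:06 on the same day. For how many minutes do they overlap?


Interval A: [816, 1035] minutes from midnight
Interval B: [601, 666] minutes from midnight
Overlap start = max(816, 601) = 816
Overlap end = min(1035, 666) = 666
End <= start, so the intervals do not overlap: 0 minutes

0
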